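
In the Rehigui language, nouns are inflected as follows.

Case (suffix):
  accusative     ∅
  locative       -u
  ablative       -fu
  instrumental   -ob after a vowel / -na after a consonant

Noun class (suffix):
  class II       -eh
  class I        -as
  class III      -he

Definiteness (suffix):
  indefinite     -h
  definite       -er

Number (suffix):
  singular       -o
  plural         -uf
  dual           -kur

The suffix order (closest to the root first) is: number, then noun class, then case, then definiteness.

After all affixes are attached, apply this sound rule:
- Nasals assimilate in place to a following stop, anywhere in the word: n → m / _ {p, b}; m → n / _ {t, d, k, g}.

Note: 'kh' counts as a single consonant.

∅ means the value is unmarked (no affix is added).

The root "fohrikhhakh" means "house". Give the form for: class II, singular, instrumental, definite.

fohrikhhakhoehnaer

Attach number singular -o → fohrikhhakho.
Attach noun class class II -eh → fohrikhhakhoeh.
Attach case instrumental -na (after consonant 'h') → fohrikhhakhoehna.
Attach definiteness definite -er → fohrikhhakhoehnaer.
Nasal assimilation: no change.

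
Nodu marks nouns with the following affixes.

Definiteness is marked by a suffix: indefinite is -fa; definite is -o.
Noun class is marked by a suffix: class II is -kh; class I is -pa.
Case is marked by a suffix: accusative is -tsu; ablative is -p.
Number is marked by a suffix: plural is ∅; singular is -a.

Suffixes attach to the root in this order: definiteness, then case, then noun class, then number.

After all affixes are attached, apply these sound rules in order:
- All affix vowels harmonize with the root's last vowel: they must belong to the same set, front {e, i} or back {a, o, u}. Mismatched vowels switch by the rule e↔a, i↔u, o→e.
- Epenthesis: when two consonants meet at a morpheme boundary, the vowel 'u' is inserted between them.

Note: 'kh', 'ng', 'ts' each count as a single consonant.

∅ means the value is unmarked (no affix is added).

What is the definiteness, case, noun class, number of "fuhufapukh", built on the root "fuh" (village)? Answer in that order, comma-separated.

Segment: fuh-fa-p-kh.
definiteness: -fa → indefinite.
case: -p → ablative.
noun class: -kh → class II.
number: ∅ → plural.

indefinite, ablative, class II, plural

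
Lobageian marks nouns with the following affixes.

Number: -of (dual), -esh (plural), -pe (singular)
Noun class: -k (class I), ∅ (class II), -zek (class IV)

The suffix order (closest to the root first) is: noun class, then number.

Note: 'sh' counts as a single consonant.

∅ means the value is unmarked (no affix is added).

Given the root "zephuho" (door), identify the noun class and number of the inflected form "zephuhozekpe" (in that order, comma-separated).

class IV, singular

Segment: zephuho-zek-pe.
noun class: -zek → class IV.
number: -pe → singular.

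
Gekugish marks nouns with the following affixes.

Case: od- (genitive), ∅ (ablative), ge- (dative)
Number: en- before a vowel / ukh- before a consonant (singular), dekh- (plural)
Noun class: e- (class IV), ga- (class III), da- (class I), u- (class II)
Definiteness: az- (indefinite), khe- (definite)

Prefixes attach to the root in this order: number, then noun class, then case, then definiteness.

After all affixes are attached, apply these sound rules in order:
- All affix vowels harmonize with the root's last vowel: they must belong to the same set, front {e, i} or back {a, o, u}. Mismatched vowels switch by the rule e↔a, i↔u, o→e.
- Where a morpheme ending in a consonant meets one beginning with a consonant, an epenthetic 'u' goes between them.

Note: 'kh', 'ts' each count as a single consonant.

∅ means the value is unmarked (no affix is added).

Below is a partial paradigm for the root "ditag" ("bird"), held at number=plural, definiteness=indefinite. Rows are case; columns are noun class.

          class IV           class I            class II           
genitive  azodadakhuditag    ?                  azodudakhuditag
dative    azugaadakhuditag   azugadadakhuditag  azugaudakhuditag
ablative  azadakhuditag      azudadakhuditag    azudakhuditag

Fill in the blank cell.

Attach number plural dekh- → dekhditag.
Attach noun class class I da- → dadekhditag.
Attach case genitive od- → oddadekhditag.
Attach definiteness indefinite az- → azoddadekhditag.
Apply vowel harmony: azoddadekhditag → azoddadakhditag.
Apply epenthesis: azoddadakhditag → azodudadakhuditag.

azodudadakhuditag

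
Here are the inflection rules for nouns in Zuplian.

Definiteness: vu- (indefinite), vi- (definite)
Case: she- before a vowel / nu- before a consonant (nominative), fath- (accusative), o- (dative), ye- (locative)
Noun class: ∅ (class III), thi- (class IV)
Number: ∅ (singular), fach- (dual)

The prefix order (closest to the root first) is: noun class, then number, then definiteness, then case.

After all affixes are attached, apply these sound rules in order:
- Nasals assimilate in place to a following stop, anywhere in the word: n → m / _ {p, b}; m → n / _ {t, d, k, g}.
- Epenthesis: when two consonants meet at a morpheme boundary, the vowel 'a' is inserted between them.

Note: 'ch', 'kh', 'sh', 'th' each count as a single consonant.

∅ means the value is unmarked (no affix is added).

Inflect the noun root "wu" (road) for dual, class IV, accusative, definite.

Attach noun class class IV thi- → thiwu.
Attach number dual fach- → fachthiwu.
Attach definiteness definite vi- → vifachthiwu.
Attach case accusative fath- → fathvifachthiwu.
Nasal assimilation: no change.
Apply epenthesis: fathvifachthiwu → fathavifachathiwu.

fathavifachathiwu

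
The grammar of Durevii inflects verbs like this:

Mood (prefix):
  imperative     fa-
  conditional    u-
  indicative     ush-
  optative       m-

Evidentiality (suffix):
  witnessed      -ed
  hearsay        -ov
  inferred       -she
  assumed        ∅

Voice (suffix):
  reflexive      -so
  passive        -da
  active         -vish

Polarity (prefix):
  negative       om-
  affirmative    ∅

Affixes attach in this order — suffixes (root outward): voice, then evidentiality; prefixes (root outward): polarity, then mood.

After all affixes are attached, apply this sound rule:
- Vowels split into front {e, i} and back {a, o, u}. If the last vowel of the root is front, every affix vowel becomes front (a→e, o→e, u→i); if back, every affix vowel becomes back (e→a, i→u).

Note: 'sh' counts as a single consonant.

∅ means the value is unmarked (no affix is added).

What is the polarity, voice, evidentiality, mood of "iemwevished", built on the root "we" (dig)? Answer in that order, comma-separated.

negative, active, witnessed, conditional

Segment: u-om-we-vish-ed.
polarity: om- → negative.
voice: -vish → active.
evidentiality: -ed → witnessed.
mood: u- → conditional.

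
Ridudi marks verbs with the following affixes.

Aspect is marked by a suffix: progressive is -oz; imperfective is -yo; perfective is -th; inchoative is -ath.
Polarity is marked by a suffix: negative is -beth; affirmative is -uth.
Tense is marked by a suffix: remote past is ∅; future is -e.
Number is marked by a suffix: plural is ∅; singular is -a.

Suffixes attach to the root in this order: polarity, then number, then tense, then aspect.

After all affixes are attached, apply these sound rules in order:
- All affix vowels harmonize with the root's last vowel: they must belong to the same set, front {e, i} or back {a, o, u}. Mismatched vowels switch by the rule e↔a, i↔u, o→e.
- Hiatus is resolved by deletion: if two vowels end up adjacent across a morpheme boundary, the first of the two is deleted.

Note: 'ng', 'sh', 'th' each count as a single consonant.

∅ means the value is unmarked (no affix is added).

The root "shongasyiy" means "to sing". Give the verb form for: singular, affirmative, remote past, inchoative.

shongasyiyitheth

Attach polarity affirmative -uth → shongasyiyuth.
Attach number singular -a → shongasyiyutha.
tense = remote past: zero marking, form stays shongasyiyutha.
Attach aspect inchoative -ath → shongasyiyuthaath.
Apply vowel harmony: shongasyiyuthaath → shongasyiyitheeth.
Apply vowel deletion: shongasyiyitheeth → shongasyiyitheth.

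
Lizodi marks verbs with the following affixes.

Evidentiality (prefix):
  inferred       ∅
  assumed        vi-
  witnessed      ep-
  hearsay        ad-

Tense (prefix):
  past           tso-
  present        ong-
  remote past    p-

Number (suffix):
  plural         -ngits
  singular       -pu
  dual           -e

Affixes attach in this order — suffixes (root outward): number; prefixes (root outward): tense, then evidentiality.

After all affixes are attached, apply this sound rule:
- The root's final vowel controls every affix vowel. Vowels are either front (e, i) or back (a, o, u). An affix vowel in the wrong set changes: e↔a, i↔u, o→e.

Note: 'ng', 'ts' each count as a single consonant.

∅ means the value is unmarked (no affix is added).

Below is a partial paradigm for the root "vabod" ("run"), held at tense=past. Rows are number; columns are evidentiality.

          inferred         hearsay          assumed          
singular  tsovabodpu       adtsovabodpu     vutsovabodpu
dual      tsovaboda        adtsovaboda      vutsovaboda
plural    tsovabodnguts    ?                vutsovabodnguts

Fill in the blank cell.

Attach number plural -ngits → vabodngits.
Attach tense past tso- → tsovabodngits.
Attach evidentiality hearsay ad- → adtsovabodngits.
Apply vowel harmony: adtsovabodngits → adtsovabodnguts.

adtsovabodnguts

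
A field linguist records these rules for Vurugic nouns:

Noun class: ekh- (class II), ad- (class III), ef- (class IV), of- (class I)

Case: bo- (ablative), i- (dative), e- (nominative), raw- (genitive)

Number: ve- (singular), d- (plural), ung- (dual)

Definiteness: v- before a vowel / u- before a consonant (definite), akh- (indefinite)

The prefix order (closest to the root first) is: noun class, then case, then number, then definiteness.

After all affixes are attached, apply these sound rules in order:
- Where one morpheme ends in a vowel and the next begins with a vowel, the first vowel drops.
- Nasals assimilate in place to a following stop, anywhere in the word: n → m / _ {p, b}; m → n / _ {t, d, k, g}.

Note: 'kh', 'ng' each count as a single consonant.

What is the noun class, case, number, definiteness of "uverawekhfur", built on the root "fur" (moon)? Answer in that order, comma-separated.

Segment: u-ve-raw-ekh-fur.
noun class: ekh- → class II.
case: raw- → genitive.
number: ve- → singular.
definiteness: v/u- → definite.

class II, genitive, singular, definite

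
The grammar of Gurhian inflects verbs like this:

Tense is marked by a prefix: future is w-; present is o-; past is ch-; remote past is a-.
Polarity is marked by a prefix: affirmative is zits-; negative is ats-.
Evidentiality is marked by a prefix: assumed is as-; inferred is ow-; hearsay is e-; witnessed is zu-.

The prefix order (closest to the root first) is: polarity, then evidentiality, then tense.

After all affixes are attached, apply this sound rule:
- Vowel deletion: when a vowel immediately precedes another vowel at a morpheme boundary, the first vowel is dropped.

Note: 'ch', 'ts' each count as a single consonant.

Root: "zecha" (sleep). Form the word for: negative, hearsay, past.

chatszecha

Attach polarity negative ats- → atszecha.
Attach evidentiality hearsay e- → eatszecha.
Attach tense past ch- → cheatszecha.
Apply vowel deletion: cheatszecha → chatszecha.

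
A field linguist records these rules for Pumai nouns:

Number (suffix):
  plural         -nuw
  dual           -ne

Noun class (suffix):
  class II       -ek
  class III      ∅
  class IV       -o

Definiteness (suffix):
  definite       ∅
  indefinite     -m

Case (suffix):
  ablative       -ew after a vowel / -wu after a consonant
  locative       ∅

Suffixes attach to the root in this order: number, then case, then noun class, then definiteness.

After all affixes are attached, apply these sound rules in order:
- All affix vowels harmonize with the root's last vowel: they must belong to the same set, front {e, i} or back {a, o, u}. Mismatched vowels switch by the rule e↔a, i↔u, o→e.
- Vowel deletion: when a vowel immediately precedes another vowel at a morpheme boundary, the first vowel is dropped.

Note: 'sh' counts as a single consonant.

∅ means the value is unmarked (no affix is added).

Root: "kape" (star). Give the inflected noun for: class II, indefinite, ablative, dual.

kapenewekm

Attach number dual -ne → kapene.
Attach case ablative -ew (after vowel 'e') → kapeneew.
Attach noun class class II -ek → kapeneewek.
Attach definiteness indefinite -m → kapeneewekm.
Vowel harmony: no change.
Apply vowel deletion: kapeneewekm → kapenewekm.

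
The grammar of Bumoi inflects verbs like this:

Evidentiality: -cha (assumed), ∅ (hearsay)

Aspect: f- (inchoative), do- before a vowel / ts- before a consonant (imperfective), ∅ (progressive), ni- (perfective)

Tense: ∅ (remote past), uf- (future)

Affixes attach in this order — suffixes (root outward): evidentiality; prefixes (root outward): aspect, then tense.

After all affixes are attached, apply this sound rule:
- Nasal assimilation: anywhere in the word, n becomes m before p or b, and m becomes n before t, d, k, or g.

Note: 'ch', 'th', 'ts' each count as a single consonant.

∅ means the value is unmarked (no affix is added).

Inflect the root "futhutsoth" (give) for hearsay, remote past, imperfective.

tsfuthutsoth

Attach aspect imperfective ts- (before consonant 'f') → tsfuthutsoth.
evidentiality = hearsay: zero marking, form stays tsfuthutsoth.
tense = remote past: zero marking, form stays tsfuthutsoth.
Nasal assimilation: no change.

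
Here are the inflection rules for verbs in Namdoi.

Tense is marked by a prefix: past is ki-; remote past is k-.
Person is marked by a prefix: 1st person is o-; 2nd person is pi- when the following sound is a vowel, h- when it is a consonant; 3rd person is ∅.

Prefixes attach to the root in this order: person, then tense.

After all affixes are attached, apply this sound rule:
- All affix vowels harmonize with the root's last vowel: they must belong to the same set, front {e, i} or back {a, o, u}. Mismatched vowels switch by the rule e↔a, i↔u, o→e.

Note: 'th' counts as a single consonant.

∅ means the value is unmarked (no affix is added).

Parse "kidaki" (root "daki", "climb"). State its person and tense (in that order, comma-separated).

3rd person, past

Segment: ki-daki.
person: ∅ → 3rd person.
tense: ki- → past.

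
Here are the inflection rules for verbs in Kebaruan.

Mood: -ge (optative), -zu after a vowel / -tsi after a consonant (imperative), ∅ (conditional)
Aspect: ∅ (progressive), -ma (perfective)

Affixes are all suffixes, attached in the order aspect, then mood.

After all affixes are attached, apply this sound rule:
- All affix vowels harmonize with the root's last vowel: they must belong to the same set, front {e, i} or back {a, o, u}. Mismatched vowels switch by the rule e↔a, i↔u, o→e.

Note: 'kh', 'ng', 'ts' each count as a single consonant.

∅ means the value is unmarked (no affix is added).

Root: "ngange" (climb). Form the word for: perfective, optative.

Attach aspect perfective -ma → ngangema.
Attach mood optative -ge → ngangemage.
Apply vowel harmony: ngangemage → ngangemege.

ngangemege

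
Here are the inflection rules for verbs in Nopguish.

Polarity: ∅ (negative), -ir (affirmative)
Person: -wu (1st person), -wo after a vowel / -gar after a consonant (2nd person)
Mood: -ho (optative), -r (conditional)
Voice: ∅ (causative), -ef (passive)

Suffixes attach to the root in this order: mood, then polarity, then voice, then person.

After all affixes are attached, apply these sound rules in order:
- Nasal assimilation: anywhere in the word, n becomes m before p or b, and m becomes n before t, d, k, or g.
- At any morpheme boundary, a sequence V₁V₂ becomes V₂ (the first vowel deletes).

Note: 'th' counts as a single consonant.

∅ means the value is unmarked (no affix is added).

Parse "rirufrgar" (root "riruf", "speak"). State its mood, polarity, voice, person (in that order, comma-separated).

conditional, negative, causative, 2nd person

Segment: riruf-r-gar.
mood: -r → conditional.
polarity: ∅ → negative.
voice: ∅ → causative.
person: -wo/gar → 2nd person.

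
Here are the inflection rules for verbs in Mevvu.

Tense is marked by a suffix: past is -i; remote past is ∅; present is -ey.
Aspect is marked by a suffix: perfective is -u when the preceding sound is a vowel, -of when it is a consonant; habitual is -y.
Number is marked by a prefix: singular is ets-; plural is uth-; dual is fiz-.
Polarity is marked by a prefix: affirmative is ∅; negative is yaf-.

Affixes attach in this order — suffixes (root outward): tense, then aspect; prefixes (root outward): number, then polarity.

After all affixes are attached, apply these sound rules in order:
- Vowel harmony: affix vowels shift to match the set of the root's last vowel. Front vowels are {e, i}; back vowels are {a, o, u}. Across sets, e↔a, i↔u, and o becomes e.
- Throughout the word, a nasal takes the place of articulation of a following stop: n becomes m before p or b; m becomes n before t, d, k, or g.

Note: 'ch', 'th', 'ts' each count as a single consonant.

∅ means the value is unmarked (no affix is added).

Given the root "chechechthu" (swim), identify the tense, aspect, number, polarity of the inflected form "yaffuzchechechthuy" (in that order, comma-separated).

Segment: yaf-fiz-chechechthu-y.
tense: ∅ → remote past.
aspect: -y → habitual.
number: fiz- → dual.
polarity: yaf- → negative.

remote past, habitual, dual, negative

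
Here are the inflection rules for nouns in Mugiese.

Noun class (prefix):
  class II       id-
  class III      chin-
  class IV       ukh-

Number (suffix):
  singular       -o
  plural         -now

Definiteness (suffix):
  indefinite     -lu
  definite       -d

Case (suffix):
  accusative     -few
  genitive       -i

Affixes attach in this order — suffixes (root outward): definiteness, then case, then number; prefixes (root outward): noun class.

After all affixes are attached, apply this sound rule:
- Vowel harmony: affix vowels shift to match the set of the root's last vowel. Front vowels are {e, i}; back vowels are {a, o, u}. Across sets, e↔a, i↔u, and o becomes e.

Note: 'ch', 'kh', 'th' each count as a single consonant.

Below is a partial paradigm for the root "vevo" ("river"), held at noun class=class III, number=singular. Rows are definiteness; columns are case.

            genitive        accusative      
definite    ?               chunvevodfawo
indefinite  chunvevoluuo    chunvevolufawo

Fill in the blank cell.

Attach definiteness definite -d → vevod.
Attach case genitive -i → vevodi.
Attach noun class class III chin- → chinvevodi.
Attach number singular -o → chinvevodio.
Apply vowel harmony: chinvevodio → chunvevoduo.

chunvevoduo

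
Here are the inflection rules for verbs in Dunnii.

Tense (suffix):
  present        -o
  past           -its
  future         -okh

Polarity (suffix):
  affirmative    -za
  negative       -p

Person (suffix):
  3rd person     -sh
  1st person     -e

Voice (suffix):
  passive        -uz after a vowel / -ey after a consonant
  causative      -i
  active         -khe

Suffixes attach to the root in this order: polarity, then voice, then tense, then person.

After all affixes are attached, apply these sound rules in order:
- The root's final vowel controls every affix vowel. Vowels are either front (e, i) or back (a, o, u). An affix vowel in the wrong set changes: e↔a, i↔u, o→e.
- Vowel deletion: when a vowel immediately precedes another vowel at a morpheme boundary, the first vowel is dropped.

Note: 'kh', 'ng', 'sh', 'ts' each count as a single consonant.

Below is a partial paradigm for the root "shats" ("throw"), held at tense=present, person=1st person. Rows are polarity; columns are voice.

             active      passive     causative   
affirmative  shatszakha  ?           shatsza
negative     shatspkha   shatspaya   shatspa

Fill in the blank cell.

shatszuza

Attach polarity affirmative -za → shatsza.
Attach voice passive -uz (after vowel 'a') → shatszauz.
Attach tense present -o → shatszauzo.
Attach person 1st person -e → shatszauzoe.
Apply vowel harmony: shatszauzoe → shatszauzoa.
Apply vowel deletion: shatszauzoa → shatszuza.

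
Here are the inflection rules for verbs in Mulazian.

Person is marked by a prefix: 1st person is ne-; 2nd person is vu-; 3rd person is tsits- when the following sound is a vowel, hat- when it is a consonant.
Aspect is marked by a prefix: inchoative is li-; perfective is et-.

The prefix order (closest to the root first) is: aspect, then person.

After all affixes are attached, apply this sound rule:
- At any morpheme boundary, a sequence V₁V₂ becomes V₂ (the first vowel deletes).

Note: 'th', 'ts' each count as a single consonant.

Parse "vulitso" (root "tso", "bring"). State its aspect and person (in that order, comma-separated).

inchoative, 2nd person

Segment: vu-li-tso.
aspect: li- → inchoative.
person: vu- → 2nd person.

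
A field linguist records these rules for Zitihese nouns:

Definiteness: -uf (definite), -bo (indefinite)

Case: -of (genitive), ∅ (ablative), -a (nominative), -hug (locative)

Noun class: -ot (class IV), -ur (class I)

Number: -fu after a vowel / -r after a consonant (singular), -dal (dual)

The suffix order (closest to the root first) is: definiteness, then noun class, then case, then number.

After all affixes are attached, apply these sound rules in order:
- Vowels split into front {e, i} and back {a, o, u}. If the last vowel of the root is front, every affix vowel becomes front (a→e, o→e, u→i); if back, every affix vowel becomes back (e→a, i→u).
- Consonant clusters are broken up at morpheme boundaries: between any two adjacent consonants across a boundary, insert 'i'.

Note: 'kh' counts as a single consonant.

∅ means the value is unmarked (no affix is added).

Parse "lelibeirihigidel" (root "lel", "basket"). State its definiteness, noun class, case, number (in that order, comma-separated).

indefinite, class I, locative, dual

Segment: lel-bo-ur-hug-dal.
definiteness: -bo → indefinite.
noun class: -ur → class I.
case: -hug → locative.
number: -dal → dual.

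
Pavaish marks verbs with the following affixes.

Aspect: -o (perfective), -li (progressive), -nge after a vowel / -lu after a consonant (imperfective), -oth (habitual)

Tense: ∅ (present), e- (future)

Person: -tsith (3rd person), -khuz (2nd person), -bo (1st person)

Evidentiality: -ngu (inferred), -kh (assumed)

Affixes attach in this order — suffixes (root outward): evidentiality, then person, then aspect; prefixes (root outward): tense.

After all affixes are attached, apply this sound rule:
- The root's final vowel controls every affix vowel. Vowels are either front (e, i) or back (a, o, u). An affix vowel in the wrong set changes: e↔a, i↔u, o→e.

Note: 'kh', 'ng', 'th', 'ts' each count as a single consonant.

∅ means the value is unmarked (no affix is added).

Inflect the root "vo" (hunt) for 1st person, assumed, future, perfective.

Attach evidentiality assumed -kh → vokh.
Attach tense future e- → evokh.
Attach person 1st person -bo → evokhbo.
Attach aspect perfective -o → evokhboo.
Apply vowel harmony: evokhboo → avokhboo.

avokhboo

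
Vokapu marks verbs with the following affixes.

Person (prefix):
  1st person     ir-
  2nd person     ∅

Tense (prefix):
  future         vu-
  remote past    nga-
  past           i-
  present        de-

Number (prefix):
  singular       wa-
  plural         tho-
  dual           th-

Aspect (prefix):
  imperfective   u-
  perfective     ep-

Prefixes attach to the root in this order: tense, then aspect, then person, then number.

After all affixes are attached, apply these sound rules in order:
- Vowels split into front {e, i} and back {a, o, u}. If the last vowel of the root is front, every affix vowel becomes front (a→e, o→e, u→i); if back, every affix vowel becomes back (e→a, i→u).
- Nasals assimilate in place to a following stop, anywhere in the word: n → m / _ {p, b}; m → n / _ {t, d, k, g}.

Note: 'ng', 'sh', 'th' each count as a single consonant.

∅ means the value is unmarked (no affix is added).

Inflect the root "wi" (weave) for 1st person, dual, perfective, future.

Attach tense future vu- → vuwi.
Attach aspect perfective ep- → epvuwi.
Attach person 1st person ir- → irepvuwi.
Attach number dual th- → thirepvuwi.
Apply vowel harmony: thirepvuwi → thirepviwi.
Nasal assimilation: no change.

thirepviwi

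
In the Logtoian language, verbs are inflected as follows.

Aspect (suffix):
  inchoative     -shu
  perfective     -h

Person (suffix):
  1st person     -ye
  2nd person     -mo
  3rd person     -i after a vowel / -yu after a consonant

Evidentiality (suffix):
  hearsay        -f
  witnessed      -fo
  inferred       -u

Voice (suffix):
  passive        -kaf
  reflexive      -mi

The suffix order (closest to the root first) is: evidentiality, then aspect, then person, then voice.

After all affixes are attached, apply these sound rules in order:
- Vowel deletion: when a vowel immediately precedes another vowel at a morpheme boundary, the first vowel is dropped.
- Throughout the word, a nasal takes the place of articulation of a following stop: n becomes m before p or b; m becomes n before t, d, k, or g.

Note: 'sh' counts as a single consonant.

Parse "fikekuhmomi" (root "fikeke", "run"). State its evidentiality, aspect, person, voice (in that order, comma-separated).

inferred, perfective, 2nd person, reflexive

Segment: fikeke-u-h-mo-mi.
evidentiality: -u → inferred.
aspect: -h → perfective.
person: -mo → 2nd person.
voice: -mi → reflexive.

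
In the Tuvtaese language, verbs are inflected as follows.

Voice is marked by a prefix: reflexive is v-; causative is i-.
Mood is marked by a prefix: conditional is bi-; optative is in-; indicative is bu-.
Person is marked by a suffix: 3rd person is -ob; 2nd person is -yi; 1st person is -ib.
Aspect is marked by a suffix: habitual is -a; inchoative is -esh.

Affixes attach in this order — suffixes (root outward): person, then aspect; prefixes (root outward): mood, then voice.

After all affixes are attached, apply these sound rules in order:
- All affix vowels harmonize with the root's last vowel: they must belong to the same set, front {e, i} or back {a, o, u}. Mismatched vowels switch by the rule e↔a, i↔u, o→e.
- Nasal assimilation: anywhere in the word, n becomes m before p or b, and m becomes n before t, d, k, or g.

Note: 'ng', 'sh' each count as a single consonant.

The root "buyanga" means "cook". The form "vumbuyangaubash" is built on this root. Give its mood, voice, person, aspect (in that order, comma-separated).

Segment: v-in-buyanga-ib-esh.
mood: in- → optative.
voice: v- → reflexive.
person: -ib → 1st person.
aspect: -esh → inchoative.

optative, reflexive, 1st person, inchoative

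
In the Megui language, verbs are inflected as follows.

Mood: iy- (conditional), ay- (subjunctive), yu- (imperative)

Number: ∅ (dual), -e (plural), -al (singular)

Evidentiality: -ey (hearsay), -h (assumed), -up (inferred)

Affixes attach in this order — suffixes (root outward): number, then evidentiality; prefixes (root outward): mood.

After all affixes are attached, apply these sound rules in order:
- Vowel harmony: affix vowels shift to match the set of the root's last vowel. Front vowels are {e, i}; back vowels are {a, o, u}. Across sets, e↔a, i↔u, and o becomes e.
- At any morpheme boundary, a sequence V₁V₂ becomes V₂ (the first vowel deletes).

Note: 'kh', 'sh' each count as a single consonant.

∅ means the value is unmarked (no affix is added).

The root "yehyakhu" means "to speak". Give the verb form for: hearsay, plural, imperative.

yuyehyakhay

Attach number plural -e → yehyakhue.
Attach mood imperative yu- → yuyehyakhue.
Attach evidentiality hearsay -ey → yuyehyakhueey.
Apply vowel harmony: yuyehyakhueey → yuyehyakhuaay.
Apply vowel deletion: yuyehyakhuaay → yuyehyakhay.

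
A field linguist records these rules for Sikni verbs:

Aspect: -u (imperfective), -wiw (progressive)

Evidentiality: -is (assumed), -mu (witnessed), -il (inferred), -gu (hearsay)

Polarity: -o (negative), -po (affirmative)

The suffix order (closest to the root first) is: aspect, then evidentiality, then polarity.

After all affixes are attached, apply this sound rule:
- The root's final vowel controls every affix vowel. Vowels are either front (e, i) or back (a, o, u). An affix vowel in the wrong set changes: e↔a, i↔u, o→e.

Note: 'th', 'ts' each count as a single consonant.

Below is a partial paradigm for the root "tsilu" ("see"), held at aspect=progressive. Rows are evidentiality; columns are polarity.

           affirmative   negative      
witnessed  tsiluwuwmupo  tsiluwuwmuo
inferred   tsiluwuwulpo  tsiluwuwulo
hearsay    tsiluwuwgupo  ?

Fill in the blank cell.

Attach aspect progressive -wiw → tsiluwiw.
Attach evidentiality hearsay -gu → tsiluwiwgu.
Attach polarity negative -o → tsiluwiwguo.
Apply vowel harmony: tsiluwiwguo → tsiluwuwguo.

tsiluwuwguo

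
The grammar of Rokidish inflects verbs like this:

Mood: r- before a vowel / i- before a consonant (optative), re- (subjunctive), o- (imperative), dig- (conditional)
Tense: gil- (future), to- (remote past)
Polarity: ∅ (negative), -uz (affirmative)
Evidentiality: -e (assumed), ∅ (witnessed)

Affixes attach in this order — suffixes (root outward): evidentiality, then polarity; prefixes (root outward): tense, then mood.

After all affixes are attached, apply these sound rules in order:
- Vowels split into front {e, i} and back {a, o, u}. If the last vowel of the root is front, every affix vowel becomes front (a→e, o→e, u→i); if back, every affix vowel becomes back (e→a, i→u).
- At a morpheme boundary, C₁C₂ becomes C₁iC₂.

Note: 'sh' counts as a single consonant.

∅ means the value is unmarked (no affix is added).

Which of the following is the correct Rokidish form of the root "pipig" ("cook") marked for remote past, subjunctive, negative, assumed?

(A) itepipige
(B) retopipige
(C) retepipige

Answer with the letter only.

C

Attach evidentiality assumed -e → pipige.
Attach tense remote past to- → topipige.
polarity = negative: zero marking, form stays topipige.
Attach mood subjunctive re- → retopipige.
Apply vowel harmony: retopipige → retepipige.
Epenthesis: no change.
So the correct form is retepipige, option (C).
(A) itepipige is wrong: it uses optative instead of subjunctive for mood.
(B) retopipige is wrong: it fails to apply the sound rule(s).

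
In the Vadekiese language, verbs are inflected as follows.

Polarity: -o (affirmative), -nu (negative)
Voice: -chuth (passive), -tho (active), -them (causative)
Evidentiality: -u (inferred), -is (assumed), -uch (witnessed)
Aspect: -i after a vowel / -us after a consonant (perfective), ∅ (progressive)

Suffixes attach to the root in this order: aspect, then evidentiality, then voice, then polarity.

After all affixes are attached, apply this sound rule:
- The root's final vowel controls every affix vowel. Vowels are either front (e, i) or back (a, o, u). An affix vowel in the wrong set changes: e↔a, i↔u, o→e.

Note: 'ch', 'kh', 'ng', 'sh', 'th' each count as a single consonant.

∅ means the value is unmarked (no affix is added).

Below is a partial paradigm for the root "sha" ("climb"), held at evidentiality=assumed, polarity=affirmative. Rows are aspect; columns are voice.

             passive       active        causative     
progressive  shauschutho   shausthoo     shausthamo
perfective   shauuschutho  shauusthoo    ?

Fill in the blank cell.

Attach aspect perfective -i (after vowel 'a') → shai.
Attach evidentiality assumed -is → shaiis.
Attach voice causative -them → shaiisthem.
Attach polarity affirmative -o → shaiisthemo.
Apply vowel harmony: shaiisthemo → shauusthamo.

shauusthamo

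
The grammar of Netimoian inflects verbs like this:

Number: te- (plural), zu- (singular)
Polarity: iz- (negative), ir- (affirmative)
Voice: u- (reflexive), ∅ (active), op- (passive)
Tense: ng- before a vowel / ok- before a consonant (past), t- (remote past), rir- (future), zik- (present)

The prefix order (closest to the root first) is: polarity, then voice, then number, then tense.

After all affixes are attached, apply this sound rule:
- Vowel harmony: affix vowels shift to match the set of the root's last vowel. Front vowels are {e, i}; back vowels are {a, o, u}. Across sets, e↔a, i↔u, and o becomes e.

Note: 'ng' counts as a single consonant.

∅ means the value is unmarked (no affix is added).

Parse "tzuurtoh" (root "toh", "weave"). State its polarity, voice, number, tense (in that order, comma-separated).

affirmative, active, singular, remote past

Segment: t-zu-ir-toh.
polarity: ir- → affirmative.
voice: ∅ → active.
number: zu- → singular.
tense: t- → remote past.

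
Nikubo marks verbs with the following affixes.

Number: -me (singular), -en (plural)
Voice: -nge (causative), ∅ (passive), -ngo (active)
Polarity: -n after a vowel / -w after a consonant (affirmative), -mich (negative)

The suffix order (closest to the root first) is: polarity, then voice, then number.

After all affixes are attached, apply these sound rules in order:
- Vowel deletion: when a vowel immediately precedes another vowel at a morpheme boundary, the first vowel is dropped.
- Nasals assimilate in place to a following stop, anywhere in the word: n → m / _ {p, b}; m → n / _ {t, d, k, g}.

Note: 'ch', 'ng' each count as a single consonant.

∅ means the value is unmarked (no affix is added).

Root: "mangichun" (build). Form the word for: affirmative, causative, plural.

Attach polarity affirmative -w (after consonant 'n') → mangichunw.
Attach voice causative -nge → mangichunwnge.
Attach number plural -en → mangichunwngeen.
Apply vowel deletion: mangichunwngeen → mangichunwngen.
Nasal assimilation: no change.

mangichunwngen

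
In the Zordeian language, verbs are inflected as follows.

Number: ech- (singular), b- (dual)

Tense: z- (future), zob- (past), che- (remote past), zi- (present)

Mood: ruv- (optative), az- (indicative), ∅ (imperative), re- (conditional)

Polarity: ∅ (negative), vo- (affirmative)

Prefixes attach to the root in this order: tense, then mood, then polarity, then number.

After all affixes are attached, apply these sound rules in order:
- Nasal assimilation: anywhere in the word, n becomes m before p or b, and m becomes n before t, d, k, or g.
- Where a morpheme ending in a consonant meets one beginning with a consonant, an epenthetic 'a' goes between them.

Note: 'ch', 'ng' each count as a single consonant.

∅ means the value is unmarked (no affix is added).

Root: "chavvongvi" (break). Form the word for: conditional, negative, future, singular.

Attach tense future z- → zchavvongvi.
Attach mood conditional re- → rezchavvongvi.
polarity = negative: zero marking, form stays rezchavvongvi.
Attach number singular ech- → echrezchavvongvi.
Nasal assimilation: no change.
Apply epenthesis: echrezchavvongvi → echarezachavvongvi.

echarezachavvongvi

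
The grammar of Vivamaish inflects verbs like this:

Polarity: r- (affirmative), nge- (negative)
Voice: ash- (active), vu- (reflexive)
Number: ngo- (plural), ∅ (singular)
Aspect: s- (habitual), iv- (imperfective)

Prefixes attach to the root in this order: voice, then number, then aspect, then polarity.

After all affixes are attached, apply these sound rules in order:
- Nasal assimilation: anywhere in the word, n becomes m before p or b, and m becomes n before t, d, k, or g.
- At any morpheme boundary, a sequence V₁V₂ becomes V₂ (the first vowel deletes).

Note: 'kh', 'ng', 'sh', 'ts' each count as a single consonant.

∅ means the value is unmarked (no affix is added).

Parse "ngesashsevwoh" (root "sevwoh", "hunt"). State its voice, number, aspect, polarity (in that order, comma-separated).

active, singular, habitual, negative

Segment: nge-s-ash-sevwoh.
voice: ash- → active.
number: ∅ → singular.
aspect: s- → habitual.
polarity: nge- → negative.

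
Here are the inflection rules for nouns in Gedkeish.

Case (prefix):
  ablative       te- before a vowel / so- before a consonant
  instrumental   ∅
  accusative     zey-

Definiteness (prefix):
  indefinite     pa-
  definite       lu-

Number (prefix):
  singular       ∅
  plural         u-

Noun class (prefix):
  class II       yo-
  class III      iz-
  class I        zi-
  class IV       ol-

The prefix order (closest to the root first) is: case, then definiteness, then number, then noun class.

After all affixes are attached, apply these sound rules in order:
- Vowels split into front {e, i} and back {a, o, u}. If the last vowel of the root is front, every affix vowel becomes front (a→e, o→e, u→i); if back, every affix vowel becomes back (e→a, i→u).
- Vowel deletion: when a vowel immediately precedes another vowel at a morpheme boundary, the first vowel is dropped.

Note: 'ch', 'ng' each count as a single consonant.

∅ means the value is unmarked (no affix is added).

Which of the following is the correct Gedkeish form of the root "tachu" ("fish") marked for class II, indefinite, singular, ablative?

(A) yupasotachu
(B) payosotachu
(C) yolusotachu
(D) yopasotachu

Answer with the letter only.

D

Attach case ablative so- (before consonant 't') → sotachu.
Attach definiteness indefinite pa- → pasotachu.
number = singular: zero marking, form stays pasotachu.
Attach noun class class II yo- → yopasotachu.
Vowel harmony: no change.
Vowel deletion: no change.
So the correct form is yopasotachu, option (D).
(B) payosotachu is wrong: it has the affixes in the wrong order.
(C) yolusotachu is wrong: it uses definite instead of indefinite for definiteness.
(A) yupasotachu is wrong: it uses plural instead of singular for number.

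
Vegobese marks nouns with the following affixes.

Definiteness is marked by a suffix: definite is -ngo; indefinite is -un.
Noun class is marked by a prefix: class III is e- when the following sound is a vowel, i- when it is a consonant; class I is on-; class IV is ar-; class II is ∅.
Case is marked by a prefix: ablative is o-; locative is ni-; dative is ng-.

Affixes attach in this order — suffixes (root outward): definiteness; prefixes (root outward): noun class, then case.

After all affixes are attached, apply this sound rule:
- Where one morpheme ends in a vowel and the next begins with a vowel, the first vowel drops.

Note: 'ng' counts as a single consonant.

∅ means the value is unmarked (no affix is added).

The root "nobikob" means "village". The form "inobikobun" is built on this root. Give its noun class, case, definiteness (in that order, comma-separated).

Segment: o-i-nobikob-un.
noun class: e/i- → class III.
case: o- → ablative.
definiteness: -un → indefinite.

class III, ablative, indefinite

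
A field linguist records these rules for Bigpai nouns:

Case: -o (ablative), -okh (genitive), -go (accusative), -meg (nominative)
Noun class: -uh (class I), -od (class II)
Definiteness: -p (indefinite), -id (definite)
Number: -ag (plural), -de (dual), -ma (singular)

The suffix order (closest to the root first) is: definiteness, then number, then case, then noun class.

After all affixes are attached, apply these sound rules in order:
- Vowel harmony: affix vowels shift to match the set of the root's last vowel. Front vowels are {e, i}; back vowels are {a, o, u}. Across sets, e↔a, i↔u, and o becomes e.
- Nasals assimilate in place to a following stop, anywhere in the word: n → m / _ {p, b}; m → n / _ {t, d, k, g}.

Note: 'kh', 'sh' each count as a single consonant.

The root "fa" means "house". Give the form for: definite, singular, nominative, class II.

faudmamagod

Attach definiteness definite -id → faid.
Attach number singular -ma → faidma.
Attach case nominative -meg → faidmameg.
Attach noun class class II -od → faidmamegod.
Apply vowel harmony: faidmamegod → faudmamagod.
Nasal assimilation: no change.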